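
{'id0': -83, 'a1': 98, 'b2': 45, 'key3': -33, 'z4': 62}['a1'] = 98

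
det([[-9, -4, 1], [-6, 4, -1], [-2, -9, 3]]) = (1)*(-9)*det([[4, -1], [-9, 3]]) + (-1)*(-4)*det([[-6, -1], [-2, 3]]) + (1)*(1)*det([[-6, 4], [-2, -9]])
= -27 + -80 + 62
= -45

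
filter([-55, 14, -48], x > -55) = keep x where x > -55: -55✗, 14✓, -48✓
= [14, -48]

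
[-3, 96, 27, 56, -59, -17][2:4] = [27, 56]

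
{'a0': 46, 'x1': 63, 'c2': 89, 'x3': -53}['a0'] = 46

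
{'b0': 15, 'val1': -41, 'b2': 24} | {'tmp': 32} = {'b0': 15, 'val1': -41, 'b2': 24, 'tmp': 32}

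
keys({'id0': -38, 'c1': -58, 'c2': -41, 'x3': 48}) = ['id0', 'c1', 'c2', 'x3']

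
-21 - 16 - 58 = -95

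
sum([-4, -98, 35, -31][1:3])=slice → [-98, 35]
(-98) + 35
= -63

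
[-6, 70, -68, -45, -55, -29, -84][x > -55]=[-6, 70, -45, -29]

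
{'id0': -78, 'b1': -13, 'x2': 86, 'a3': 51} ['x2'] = 86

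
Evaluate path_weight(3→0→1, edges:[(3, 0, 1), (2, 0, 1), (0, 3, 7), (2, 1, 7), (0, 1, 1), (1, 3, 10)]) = w(3→0)=1 + w(0→1)=1
= 2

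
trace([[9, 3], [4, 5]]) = 14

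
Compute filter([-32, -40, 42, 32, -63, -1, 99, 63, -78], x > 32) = [42, 99, 63]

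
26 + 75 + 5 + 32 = 138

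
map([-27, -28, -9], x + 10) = [-17, -18, 1]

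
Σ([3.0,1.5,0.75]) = 3.0 + 1.5 + 0.75
= 5.25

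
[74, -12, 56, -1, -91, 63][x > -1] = [74, 56, 63]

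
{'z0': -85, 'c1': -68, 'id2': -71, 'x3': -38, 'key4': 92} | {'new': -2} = {'z0': -85, 'c1': -68, 'id2': -71, 'x3': -38, 'key4': 92, 'new': -2}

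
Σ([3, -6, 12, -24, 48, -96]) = -63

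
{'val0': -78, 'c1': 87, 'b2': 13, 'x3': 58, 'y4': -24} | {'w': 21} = {'val0': -78, 'c1': 87, 'b2': 13, 'x3': 58, 'y4': -24, 'w': 21}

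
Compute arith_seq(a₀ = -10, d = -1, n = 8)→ [-10, -11, -12, -13, -14, -15, -16, -17]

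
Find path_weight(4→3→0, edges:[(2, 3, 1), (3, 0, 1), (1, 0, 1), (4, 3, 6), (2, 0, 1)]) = w(4→3)=6 + w(3→0)=1
= 7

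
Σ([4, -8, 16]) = 12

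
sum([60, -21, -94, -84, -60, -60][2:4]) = slice → [-94, -84]
(-94) + (-84)
= -178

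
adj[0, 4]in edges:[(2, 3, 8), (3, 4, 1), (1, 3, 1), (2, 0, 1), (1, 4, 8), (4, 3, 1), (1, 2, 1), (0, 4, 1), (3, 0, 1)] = 1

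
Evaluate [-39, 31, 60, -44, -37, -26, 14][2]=60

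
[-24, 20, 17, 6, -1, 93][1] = 20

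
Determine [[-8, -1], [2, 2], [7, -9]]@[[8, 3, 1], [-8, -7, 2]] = C[0][0] = (-8)*(8) + (-1)*(-8) = -56
C[0][1] = (-8)*(3) + (-1)*(-7) = -17
C[0][2] = (-8)*(1) + (-1)*(2) = -10
C[1][0] = (2)*(8) + (2)*(-8) = 0
C[1][1] = (2)*(3) + (2)*(-7) = -8
C[1][2] = (2)*(1) + (2)*(2) = 6
... (3 more cells)
= [[-56, -17, -10], [0, -8, 6], [128, 84, -11]]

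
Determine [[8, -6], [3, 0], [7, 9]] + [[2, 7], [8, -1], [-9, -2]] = [[10, 1], [11, -1], [-2, 7]]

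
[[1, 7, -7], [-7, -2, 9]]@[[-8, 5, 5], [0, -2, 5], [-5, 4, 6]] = [[27, -37, -2], [11, 5, 9]]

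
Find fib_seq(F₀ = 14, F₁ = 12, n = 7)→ F_2 = F_1 + F_0 = 26
F_3 = F_2 + F_1 = 38
F_4 = F_3 + F_2 = 64
...
= [14, 12, 26, 38, 64, 102, 166]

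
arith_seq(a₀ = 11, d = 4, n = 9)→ [11, 15, 19, 23, 27, 31, 35, 39, 43]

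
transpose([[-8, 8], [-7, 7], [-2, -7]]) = [[-8, -7, -2], [8, 7, -7]]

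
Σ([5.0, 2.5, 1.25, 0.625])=5.0 + 2.5 + 1.25 + 0.625
= 9.375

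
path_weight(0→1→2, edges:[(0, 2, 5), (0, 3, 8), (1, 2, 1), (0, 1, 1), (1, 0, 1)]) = w(0→1)=1 + w(1→2)=1
= 2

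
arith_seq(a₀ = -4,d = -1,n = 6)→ [-4, -5, -6, -7, -8, -9]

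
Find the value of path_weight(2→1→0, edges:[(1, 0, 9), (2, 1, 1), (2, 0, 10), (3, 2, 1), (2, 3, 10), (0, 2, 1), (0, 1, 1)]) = 10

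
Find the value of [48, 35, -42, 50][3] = 50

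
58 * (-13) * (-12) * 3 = 27144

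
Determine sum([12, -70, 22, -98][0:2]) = -58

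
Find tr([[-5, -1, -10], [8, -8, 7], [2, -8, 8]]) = diagonal: (-5) + (-8) + 8
= -5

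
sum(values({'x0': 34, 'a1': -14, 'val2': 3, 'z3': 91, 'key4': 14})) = 34 + (-14) + 3 + 91 + 14
= 128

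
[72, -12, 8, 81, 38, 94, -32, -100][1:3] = [-12, 8]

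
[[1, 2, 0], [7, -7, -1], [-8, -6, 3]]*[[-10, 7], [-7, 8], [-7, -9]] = [[-24, 23], [-14, 2], [101, -131]]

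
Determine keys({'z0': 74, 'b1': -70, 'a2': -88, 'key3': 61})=['z0', 'b1', 'a2', 'key3']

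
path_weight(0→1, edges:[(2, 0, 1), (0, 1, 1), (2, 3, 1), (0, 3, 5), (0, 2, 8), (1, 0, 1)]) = 1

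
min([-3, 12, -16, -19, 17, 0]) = -19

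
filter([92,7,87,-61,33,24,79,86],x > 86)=[92, 87]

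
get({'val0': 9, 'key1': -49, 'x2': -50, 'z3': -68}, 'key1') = -49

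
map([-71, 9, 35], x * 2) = [-142, 18, 70]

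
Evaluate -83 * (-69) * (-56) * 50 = -16035600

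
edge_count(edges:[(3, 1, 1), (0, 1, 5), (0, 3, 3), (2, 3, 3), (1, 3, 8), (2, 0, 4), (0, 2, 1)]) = 7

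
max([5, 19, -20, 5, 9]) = 19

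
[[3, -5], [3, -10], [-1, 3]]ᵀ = [[3, 3, -1], [-5, -10, 3]]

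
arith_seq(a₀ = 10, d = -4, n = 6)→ a_0 = 10 + 0*-4 = 10
a_1 = 10 + 1*-4 = 6
a_2 = 10 + 2*-4 = 2
...
= [10, 6, 2, -2, -6, -10]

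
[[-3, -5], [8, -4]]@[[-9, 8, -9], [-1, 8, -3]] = [[32, -64, 42], [-68, 32, -60]]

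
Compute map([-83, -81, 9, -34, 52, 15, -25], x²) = [6889, 6561, 81, 1156, 2704, 225, 625]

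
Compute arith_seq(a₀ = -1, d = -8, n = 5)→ [-1, -9, -17, -25, -33]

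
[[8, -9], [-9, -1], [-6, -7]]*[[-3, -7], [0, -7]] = C[0][0] = (8)*(-3) + (-9)*(0) = -24
C[0][1] = (8)*(-7) + (-9)*(-7) = 7
C[1][0] = (-9)*(-3) + (-1)*(0) = 27
C[1][1] = (-9)*(-7) + (-1)*(-7) = 70
C[2][0] = (-6)*(-3) + (-7)*(0) = 18
C[2][1] = (-6)*(-7) + (-7)*(-7) = 91
= [[-24, 7], [27, 70], [18, 91]]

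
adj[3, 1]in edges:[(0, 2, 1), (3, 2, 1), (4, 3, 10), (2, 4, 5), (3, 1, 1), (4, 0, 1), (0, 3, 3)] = 1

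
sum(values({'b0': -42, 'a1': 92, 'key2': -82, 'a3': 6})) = (-42) + 92 + (-82) + 6
= -26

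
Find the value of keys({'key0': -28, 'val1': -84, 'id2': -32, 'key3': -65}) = ['key0', 'val1', 'id2', 'key3']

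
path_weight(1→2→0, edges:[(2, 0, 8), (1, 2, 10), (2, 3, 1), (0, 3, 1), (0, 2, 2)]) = w(1→2)=10 + w(2→0)=8
= 18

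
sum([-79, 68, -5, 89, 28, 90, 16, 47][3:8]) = slice → [89, 28, 90, 16, 47]
89 + 28 + 90 + 16 + 47
= 270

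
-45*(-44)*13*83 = 2136420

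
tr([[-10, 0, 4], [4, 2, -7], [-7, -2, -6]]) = diagonal: (-10) + 2 + (-6)
= -14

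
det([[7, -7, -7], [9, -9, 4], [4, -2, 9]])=-182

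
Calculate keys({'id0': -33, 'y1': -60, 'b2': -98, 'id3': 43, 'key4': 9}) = ['id0', 'y1', 'b2', 'id3', 'key4']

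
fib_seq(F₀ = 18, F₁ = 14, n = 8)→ [18, 14, 32, 46, 78, 124, 202, 326]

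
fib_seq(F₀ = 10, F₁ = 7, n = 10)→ F_2 = F_1 + F_0 = 17
F_3 = F_2 + F_1 = 24
F_4 = F_3 + F_2 = 41
...
= [10, 7, 17, 24, 41, 65, 106, 171, 277, 448]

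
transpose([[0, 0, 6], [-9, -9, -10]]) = [[0, -9], [0, -9], [6, -10]]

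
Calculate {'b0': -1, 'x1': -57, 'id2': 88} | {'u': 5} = {'b0': -1, 'x1': -57, 'id2': 88, 'u': 5}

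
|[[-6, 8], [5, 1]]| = (-6)*(1) - (8)*(5)
= -46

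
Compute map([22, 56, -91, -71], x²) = (22)²=484, (56)²=3136, (-91)²=8281, (-71)²=5041
= [484, 3136, 8281, 5041]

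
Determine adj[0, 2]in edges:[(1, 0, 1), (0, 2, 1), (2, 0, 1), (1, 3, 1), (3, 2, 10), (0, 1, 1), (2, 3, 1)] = 1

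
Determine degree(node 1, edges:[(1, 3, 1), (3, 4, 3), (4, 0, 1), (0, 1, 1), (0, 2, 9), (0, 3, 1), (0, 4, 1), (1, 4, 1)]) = 3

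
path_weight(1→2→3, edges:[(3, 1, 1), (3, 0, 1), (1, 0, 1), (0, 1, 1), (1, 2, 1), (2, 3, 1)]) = 2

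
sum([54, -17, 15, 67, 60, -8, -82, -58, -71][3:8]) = slice → [67, 60, -8, -82, -58]
67 + 60 + (-8) + (-82) + (-58)
= -21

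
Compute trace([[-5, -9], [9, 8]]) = diagonal: (-5) + 8
= 3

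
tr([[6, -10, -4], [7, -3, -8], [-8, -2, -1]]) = 2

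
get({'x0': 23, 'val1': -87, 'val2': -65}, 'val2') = -65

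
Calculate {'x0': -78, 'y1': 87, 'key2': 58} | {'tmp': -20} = {'x0': -78, 'y1': 87, 'key2': 58, 'tmp': -20}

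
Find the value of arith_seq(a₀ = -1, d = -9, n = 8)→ a_0 = -1 + 0*-9 = -1
a_1 = -1 + 1*-9 = -10
a_2 = -1 + 2*-9 = -19
...
= [-1, -10, -19, -28, -37, -46, -55, -64]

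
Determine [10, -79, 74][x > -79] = [10, 74]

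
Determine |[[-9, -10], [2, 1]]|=(-9)*(1) - (-10)*(2)
= 11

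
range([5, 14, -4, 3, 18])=22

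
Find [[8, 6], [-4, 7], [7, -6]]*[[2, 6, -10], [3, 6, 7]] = C[0][0] = (8)*(2) + (6)*(3) = 34
C[0][1] = (8)*(6) + (6)*(6) = 84
C[0][2] = (8)*(-10) + (6)*(7) = -38
C[1][0] = (-4)*(2) + (7)*(3) = 13
C[1][1] = (-4)*(6) + (7)*(6) = 18
C[1][2] = (-4)*(-10) + (7)*(7) = 89
... (3 more cells)
= [[34, 84, -38], [13, 18, 89], [-4, 6, -112]]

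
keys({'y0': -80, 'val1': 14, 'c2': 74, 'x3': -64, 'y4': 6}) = ['y0', 'val1', 'c2', 'x3', 'y4']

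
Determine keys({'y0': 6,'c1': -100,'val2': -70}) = ['y0', 'c1', 'val2']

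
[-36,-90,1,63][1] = -90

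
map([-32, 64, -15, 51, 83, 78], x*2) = -32*2=-64, 64*2=128, -15*2=-30, 51*2=102, 83*2=166, 78*2=156
= [-64, 128, -30, 102, 166, 156]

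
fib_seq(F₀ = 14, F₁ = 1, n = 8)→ [14, 1, 15, 16, 31, 47, 78, 125]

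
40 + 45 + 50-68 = 67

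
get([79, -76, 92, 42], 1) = -76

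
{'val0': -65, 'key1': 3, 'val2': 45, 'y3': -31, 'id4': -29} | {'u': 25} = {'val0': -65, 'key1': 3, 'val2': 45, 'y3': -31, 'id4': -29, 'u': 25}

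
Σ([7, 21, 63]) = 91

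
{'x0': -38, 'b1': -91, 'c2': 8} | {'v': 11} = {'x0': -38, 'b1': -91, 'c2': 8, 'v': 11}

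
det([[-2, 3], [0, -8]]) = (-2)*(-8) - (3)*(0)
= 16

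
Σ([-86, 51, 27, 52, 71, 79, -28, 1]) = (-86) + 51 + 27 + 52 + 71 + 79 + (-28) + 1
= 167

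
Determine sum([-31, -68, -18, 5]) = -112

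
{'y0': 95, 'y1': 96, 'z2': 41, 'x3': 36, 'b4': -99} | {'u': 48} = {'y0': 95, 'y1': 96, 'z2': 41, 'x3': 36, 'b4': -99, 'u': 48}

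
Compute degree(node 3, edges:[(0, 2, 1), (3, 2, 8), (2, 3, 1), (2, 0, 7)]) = 2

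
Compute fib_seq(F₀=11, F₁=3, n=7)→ F_2 = F_1 + F_0 = 14
F_3 = F_2 + F_1 = 17
F_4 = F_3 + F_2 = 31
...
= [11, 3, 14, 17, 31, 48, 79]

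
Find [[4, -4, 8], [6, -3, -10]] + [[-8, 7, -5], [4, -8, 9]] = [[-4, 3, 3], [10, -11, -1]]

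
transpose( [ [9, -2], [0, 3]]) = [[9, 0], [-2, 3]]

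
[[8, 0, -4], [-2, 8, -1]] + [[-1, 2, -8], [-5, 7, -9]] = [[7, 2, -12], [-7, 15, -10]]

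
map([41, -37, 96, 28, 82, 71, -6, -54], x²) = [1681, 1369, 9216, 784, 6724, 5041, 36, 2916]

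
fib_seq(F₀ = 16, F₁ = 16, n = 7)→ [16, 16, 32, 48, 80, 128, 208]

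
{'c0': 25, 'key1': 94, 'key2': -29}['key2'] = -29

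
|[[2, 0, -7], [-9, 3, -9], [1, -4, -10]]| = -363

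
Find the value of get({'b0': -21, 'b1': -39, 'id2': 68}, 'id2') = 68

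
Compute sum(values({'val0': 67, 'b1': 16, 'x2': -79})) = 67 + 16 + (-79)
= 4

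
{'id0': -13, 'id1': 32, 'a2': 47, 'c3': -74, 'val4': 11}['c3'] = -74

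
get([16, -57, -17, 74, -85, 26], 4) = -85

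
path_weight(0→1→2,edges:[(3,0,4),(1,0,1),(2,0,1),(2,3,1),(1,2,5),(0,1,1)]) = w(0→1)=1 + w(1→2)=5
= 6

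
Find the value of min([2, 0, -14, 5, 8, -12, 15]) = -14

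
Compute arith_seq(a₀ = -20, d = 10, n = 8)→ [-20, -10, 0, 10, 20, 30, 40, 50]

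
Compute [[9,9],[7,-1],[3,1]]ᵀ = [[9, 7, 3], [9, -1, 1]]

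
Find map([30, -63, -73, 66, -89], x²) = [900, 3969, 5329, 4356, 7921]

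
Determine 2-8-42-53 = -101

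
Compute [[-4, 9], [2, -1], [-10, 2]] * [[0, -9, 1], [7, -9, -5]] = [[63, -45, -49], [-7, -9, 7], [14, 72, -20]]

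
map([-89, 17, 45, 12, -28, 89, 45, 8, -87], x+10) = [-79, 27, 55, 22, -18, 99, 55, 18, -77]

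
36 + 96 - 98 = 34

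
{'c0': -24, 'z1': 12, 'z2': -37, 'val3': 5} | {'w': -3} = {'c0': -24, 'z1': 12, 'z2': -37, 'val3': 5, 'w': -3}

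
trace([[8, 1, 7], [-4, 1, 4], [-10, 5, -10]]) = -1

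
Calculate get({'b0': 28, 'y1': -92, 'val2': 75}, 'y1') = -92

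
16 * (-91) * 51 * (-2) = 148512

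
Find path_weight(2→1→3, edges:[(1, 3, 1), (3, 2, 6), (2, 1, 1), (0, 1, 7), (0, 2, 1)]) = w(2→1)=1 + w(1→3)=1
= 2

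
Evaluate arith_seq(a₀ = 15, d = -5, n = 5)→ [15, 10, 5, 0, -5]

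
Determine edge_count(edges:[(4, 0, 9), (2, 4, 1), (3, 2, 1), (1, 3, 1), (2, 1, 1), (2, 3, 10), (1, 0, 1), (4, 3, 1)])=8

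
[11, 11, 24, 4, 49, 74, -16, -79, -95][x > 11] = keep x where x > 11: 11✗, 11✗, 24✓, 4✗, 49✓, 74✓, -16✗, -79✗, -95✗
= [24, 49, 74]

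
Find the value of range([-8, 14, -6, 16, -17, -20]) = 36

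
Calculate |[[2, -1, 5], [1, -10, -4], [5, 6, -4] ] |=424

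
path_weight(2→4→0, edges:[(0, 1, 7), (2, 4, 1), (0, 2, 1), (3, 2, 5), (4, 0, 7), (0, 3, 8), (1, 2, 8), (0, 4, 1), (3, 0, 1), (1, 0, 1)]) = 8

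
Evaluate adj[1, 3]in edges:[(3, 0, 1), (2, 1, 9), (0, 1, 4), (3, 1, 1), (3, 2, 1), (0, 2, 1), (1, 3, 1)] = 1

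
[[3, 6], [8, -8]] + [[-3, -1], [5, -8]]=[[0, 5], [13, -16]]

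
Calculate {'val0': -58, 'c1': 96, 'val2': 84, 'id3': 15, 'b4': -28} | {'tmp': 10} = {'val0': -58, 'c1': 96, 'val2': 84, 'id3': 15, 'b4': -28, 'tmp': 10}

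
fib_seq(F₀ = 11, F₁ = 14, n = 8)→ [11, 14, 25, 39, 64, 103, 167, 270]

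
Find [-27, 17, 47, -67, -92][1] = 17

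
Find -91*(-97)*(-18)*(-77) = 12234222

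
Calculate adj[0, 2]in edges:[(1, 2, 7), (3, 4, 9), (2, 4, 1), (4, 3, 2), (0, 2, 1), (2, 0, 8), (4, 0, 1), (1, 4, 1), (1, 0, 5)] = 1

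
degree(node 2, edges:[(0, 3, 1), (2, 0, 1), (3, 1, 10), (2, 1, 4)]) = 2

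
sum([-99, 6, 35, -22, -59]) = (-99) + 6 + 35 + (-22) + (-59)
= -139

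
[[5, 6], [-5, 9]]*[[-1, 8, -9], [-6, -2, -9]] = [[-41, 28, -99], [-49, -58, -36]]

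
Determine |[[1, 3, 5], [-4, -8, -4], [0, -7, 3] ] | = (1)*(1)*det([[-8, -4], [-7, 3]]) + (-1)*(3)*det([[-4, -4], [0, 3]]) + (1)*(5)*det([[-4, -8], [0, -7]])
= -52 + 36 + 140
= 124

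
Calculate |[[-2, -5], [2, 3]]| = (-2)*(3) - (-5)*(2)
= 4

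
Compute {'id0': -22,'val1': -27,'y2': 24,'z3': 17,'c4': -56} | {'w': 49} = {'id0': -22, 'val1': -27, 'y2': 24, 'z3': 17, 'c4': -56, 'w': 49}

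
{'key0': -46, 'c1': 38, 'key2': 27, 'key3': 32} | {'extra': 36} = {'key0': -46, 'c1': 38, 'key2': 27, 'key3': 32, 'extra': 36}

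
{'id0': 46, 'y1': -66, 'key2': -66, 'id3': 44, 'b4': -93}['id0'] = 46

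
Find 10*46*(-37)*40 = -680800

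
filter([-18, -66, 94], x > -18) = keep x where x > -18: -18✗, -66✗, 94✓
= [94]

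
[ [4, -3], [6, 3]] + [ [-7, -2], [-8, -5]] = [[-3, -5], [-2, -2]]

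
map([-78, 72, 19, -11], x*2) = [-156, 144, 38, -22]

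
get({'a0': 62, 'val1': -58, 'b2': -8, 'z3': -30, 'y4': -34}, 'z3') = -30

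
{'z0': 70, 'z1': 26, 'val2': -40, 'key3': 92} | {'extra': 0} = {'z0': 70, 'z1': 26, 'val2': -40, 'key3': 92, 'extra': 0}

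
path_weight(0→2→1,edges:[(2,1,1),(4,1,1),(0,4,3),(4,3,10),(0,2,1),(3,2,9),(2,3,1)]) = w(0→2)=1 + w(2→1)=1
= 2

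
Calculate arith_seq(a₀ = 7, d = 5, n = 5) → [7, 12, 17, 22, 27]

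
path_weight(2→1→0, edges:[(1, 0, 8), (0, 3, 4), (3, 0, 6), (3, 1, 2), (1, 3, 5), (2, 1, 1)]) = w(2→1)=1 + w(1→0)=8
= 9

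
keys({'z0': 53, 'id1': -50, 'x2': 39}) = ['z0', 'id1', 'x2']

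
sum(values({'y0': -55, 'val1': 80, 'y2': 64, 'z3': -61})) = (-55) + 80 + 64 + (-61)
= 28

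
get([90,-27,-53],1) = -27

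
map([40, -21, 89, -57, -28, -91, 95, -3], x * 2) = [80, -42, 178, -114, -56, -182, 190, -6]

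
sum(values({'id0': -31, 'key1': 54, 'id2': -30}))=(-31) + 54 + (-30)
= -7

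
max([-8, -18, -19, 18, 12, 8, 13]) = 18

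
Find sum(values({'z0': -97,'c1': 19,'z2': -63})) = -141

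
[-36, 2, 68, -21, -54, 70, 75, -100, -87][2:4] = [68, -21]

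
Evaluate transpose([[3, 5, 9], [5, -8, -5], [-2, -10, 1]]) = [[3, 5, -2], [5, -8, -10], [9, -5, 1]]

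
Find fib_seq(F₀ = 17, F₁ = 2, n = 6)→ [17, 2, 19, 21, 40, 61]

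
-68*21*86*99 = -12157992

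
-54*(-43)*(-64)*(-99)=14712192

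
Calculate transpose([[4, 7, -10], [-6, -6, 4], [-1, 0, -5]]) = [[4, -6, -1], [7, -6, 0], [-10, 4, -5]]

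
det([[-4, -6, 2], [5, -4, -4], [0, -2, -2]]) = (1)*(-4)*det([[-4, -4], [-2, -2]]) + (-1)*(-6)*det([[5, -4], [0, -2]]) + (1)*(2)*det([[5, -4], [0, -2]])
= 0 + -60 + -20
= -80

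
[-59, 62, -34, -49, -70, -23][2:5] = [-34, -49, -70]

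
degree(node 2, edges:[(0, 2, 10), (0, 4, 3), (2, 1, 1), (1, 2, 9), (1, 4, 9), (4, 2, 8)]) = incident: (0,2), (2,1), (1,2), (4,2)
= 4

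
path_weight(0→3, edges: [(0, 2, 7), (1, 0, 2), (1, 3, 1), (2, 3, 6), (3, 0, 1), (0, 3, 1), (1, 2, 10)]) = 1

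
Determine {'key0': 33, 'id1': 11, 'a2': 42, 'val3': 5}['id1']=11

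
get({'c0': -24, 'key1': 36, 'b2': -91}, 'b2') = -91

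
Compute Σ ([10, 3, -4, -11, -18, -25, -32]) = 10 + 3 + (-4) + (-11) + (-18) + (-25) + (-32)
= -77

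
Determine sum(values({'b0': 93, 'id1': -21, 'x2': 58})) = 93 + (-21) + 58
= 130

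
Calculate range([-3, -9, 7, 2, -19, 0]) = 26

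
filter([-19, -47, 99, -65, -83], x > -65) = keep x where x > -65: -19✓, -47✓, 99✓, -65✗, -83✗
= [-19, -47, 99]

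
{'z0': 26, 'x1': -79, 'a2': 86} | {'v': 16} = {'z0': 26, 'x1': -79, 'a2': 86, 'v': 16}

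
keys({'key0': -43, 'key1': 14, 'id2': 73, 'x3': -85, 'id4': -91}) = ['key0', 'key1', 'id2', 'x3', 'id4']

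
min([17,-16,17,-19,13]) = -19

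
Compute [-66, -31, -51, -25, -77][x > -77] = [-66, -31, -51, -25]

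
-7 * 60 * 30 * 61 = -768600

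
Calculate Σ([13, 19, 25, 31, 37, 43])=168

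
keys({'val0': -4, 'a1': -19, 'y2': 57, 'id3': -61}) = ['val0', 'a1', 'y2', 'id3']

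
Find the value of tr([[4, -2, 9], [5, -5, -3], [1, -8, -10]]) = diagonal: 4 + (-5) + (-10)
= -11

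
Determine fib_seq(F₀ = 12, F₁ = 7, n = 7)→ [12, 7, 19, 26, 45, 71, 116]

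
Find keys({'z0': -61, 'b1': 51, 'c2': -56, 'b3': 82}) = ['z0', 'b1', 'c2', 'b3']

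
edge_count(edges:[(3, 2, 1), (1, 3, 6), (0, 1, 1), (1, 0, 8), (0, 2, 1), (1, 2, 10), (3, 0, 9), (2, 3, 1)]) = 8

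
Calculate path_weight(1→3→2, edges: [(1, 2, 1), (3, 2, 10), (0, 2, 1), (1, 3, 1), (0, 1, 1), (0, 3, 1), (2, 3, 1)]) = 11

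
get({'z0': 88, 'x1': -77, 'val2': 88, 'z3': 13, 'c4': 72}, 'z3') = 13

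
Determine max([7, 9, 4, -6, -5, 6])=9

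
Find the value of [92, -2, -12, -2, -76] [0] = 92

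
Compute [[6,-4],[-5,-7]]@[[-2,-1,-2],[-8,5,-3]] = [[20, -26, 0], [66, -30, 31]]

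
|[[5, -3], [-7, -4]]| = -41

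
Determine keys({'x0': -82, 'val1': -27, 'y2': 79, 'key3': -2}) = ['x0', 'val1', 'y2', 'key3']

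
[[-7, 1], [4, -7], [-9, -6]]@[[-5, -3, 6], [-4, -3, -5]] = [[31, 18, -47], [8, 9, 59], [69, 45, -24]]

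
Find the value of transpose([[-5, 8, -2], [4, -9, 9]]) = [[-5, 4], [8, -9], [-2, 9]]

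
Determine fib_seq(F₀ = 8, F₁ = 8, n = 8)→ [8, 8, 16, 24, 40, 64, 104, 168]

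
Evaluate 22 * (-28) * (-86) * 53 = 2807728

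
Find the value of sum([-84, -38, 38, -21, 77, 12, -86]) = -102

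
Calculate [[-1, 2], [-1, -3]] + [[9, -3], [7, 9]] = [[8, -1], [6, 6]]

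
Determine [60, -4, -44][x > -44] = keep x where x > -44: 60✓, -4✓, -44✗
= [60, -4]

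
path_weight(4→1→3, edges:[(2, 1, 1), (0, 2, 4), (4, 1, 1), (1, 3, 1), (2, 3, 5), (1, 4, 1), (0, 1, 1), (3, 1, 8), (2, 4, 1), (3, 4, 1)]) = 2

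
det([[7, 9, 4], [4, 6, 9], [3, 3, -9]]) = -24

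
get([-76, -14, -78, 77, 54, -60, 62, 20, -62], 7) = 20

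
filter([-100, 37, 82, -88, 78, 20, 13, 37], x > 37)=[82, 78]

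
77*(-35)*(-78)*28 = 5885880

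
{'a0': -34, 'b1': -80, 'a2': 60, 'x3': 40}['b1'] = -80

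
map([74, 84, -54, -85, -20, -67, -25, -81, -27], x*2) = 74*2=148, 84*2=168, -54*2=-108, -85*2=-170, -20*2=-40, -67*2=-134, -25*2=-50, -81*2=-162, -27*2=-54
= [148, 168, -108, -170, -40, -134, -50, -162, -54]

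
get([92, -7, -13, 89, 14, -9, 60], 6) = 60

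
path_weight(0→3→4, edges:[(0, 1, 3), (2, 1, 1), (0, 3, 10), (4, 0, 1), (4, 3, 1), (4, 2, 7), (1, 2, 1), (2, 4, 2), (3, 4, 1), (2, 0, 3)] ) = 11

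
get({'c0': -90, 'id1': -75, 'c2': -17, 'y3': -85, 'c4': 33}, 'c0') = -90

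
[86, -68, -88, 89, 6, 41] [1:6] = [-68, -88, 89, 6, 41]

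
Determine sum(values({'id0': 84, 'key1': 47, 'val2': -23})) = 84 + 47 + (-23)
= 108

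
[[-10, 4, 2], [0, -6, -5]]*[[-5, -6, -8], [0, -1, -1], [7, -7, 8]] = [[64, 42, 92], [-35, 41, -34]]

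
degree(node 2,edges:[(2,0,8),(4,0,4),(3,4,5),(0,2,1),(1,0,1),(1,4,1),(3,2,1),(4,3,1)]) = 3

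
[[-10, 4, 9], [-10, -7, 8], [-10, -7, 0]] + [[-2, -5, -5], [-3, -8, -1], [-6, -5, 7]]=[[-12, -1, 4], [-13, -15, 7], [-16, -12, 7]]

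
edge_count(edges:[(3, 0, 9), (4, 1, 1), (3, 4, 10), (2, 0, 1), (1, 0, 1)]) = 5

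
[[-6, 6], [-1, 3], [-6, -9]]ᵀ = [[-6, -1, -6], [6, 3, -9]]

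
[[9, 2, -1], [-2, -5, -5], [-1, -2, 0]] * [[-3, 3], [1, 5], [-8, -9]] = [[-17, 46], [41, 14], [1, -13]]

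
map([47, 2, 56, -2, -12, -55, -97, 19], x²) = (47)²=2209, (2)²=4, (56)²=3136, (-2)²=4, (-12)²=144, (-55)²=3025, (-97)²=9409, (19)²=361
= [2209, 4, 3136, 4, 144, 3025, 9409, 361]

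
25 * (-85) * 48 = -102000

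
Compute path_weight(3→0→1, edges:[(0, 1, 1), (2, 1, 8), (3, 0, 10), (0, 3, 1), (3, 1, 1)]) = w(3→0)=10 + w(0→1)=1
= 11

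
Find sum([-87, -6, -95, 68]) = -120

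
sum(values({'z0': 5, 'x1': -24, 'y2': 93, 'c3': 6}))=5 + (-24) + 93 + 6
= 80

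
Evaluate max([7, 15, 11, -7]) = 15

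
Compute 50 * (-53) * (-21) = 55650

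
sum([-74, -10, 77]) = -7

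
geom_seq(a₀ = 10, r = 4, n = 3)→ a_0 = 10*4^0 = 10
a_1 = 10*4^1 = 40
a_2 = 10*4^2 = 160
= [10, 40, 160]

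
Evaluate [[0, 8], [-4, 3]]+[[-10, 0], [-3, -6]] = [[-10, 8], [-7, -3]]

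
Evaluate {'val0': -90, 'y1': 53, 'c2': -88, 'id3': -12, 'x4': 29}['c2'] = -88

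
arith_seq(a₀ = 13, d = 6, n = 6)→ [13, 19, 25, 31, 37, 43]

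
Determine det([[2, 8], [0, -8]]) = -16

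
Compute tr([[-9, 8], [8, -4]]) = diagonal: (-9) + (-4)
= -13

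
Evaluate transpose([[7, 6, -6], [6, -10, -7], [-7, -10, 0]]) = [[7, 6, -7], [6, -10, -10], [-6, -7, 0]]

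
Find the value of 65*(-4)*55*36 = -514800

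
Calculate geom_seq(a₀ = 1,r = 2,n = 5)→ [1, 2, 4, 8, 16]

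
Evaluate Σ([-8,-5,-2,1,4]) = (-8) + (-5) + (-2) + 1 + 4
= -10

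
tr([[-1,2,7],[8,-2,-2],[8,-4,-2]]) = diagonal: (-1) + (-2) + (-2)
= -5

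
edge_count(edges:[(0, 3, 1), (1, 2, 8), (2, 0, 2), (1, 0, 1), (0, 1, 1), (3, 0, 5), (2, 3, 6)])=7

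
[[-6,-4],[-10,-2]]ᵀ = [[-6, -10], [-4, -2]]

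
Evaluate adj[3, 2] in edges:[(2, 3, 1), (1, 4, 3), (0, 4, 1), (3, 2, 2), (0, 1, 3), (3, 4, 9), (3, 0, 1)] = 2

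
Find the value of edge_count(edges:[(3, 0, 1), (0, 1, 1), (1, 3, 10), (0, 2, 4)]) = 4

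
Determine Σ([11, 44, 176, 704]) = 935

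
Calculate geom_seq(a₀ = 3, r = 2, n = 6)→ a_0 = 3*2^0 = 3
a_1 = 3*2^1 = 6
a_2 = 3*2^2 = 12
...
= [3, 6, 12, 24, 48, 96]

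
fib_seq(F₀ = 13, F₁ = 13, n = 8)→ [13, 13, 26, 39, 65, 104, 169, 273]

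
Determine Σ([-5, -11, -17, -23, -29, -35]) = -120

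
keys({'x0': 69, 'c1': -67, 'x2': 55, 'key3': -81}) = ['x0', 'c1', 'x2', 'key3']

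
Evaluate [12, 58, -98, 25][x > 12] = [58, 25]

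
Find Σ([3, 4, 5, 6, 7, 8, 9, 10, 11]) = 3 + 4 + 5 + 6 + 7 + 8 + 9 + 10 + 11
= 63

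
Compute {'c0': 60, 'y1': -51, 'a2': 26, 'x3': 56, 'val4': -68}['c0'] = 60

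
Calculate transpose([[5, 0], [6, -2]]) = [[5, 6], [0, -2]]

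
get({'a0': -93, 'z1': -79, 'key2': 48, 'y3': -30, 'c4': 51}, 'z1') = -79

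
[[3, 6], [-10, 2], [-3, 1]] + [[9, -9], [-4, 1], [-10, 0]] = [[12, -3], [-14, 3], [-13, 1]]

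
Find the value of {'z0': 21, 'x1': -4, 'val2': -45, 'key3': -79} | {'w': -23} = {'z0': 21, 'x1': -4, 'val2': -45, 'key3': -79, 'w': -23}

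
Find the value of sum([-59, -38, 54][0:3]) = slice → [-59, -38, 54]
(-59) + (-38) + 54
= -43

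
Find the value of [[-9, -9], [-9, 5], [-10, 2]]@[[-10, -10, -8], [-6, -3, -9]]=[[144, 117, 153], [60, 75, 27], [88, 94, 62]]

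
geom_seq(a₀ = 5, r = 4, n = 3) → a_0 = 5*4^0 = 5
a_1 = 5*4^1 = 20
a_2 = 5*4^2 = 80
= [5, 20, 80]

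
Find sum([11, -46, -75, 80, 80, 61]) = 11 + (-46) + (-75) + 80 + 80 + 61
= 111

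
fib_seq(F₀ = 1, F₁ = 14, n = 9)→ [1, 14, 15, 29, 44, 73, 117, 190, 307]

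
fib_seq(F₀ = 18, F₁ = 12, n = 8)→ F_2 = F_1 + F_0 = 30
F_3 = F_2 + F_1 = 42
F_4 = F_3 + F_2 = 72
...
= [18, 12, 30, 42, 72, 114, 186, 300]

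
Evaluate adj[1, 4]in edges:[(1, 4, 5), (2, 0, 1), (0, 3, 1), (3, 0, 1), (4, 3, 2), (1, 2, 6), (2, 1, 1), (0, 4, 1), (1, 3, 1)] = 5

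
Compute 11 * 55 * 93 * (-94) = -5288910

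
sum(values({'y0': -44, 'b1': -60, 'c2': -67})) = -171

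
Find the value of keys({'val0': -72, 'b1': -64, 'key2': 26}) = ['val0', 'b1', 'key2']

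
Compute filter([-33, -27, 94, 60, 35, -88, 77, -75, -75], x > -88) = keep x where x > -88: -33✓, -27✓, 94✓, 60✓, 35✓, -88✗, 77✓, -75✓, -75✓
= [-33, -27, 94, 60, 35, 77, -75, -75]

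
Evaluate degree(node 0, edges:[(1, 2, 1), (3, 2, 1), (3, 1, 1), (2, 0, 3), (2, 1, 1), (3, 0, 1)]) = incident: (2,0), (3,0)
= 2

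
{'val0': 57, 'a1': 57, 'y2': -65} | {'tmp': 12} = {'val0': 57, 'a1': 57, 'y2': -65, 'tmp': 12}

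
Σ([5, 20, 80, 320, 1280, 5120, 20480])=27305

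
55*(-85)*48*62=-13912800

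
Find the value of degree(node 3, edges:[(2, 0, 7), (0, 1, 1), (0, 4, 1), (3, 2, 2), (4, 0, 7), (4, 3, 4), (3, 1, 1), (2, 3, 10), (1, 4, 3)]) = incident: (3,2), (4,3), (3,1), (2,3)
= 4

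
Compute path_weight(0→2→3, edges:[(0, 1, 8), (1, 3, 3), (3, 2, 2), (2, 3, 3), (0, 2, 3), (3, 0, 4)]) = 6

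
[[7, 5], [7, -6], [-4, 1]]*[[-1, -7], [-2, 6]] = C[0][0] = (7)*(-1) + (5)*(-2) = -17
C[0][1] = (7)*(-7) + (5)*(6) = -19
C[1][0] = (7)*(-1) + (-6)*(-2) = 5
C[1][1] = (7)*(-7) + (-6)*(6) = -85
C[2][0] = (-4)*(-1) + (1)*(-2) = 2
C[2][1] = (-4)*(-7) + (1)*(6) = 34
= [[-17, -19], [5, -85], [2, 34]]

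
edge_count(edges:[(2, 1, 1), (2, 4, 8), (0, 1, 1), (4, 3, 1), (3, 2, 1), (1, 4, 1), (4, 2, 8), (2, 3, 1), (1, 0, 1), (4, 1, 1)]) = 10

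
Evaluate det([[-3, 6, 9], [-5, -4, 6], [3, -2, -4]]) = (1)*(-3)*det([[-4, 6], [-2, -4]]) + (-1)*(6)*det([[-5, 6], [3, -4]]) + (1)*(9)*det([[-5, -4], [3, -2]])
= -84 + -12 + 198
= 102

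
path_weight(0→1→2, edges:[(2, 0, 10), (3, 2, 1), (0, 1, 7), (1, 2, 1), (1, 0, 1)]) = w(0→1)=7 + w(1→2)=1
= 8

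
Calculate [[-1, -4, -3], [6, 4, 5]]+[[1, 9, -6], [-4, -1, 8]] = [[0, 5, -9], [2, 3, 13]]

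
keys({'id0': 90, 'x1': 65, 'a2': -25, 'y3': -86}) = ['id0', 'x1', 'a2', 'y3']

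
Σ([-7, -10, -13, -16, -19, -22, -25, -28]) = (-7) + (-10) + (-13) + (-16) + (-19) + (-22) + (-25) + (-28)
= -140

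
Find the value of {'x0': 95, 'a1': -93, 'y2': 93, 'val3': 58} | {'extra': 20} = {'x0': 95, 'a1': -93, 'y2': 93, 'val3': 58, 'extra': 20}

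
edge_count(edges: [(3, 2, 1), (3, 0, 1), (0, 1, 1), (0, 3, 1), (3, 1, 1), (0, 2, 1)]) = 6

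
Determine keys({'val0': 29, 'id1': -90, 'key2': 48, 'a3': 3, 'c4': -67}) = ['val0', 'id1', 'key2', 'a3', 'c4']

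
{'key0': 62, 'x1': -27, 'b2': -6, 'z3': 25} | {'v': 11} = {'key0': 62, 'x1': -27, 'b2': -6, 'z3': 25, 'v': 11}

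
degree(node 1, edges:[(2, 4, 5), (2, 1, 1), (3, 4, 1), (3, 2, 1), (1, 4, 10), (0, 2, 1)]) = incident: (2,1), (1,4)
= 2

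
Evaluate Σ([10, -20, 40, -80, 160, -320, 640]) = 430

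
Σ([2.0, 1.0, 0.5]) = 3.5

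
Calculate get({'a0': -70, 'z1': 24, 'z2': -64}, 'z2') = -64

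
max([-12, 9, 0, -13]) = 9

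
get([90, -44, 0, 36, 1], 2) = 0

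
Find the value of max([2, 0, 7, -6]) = 7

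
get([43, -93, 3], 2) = 3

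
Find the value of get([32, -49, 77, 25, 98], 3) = 25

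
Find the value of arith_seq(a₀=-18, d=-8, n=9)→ [-18, -26, -34, -42, -50, -58, -66, -74, -82]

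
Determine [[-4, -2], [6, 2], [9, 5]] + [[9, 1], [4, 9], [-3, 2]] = [[5, -1], [10, 11], [6, 7]]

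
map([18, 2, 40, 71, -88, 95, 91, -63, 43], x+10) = 18+10=28, 2+10=12, 40+10=50, 71+10=81, -88+10=-78, 95+10=105, 91+10=101, -63+10=-53, 43+10=53
= [28, 12, 50, 81, -78, 105, 101, -53, 53]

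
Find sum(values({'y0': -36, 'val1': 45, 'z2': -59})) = (-36) + 45 + (-59)
= -50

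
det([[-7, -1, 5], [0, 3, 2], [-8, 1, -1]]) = 171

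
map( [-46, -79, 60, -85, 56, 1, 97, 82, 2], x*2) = -46*2=-92, -79*2=-158, 60*2=120, -85*2=-170, 56*2=112, 1*2=2, 97*2=194, 82*2=164, 2*2=4
= [-92, -158, 120, -170, 112, 2, 194, 164, 4]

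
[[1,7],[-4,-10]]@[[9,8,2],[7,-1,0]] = C[0][0] = (1)*(9) + (7)*(7) = 58
C[0][1] = (1)*(8) + (7)*(-1) = 1
C[0][2] = (1)*(2) + (7)*(0) = 2
C[1][0] = (-4)*(9) + (-10)*(7) = -106
C[1][1] = (-4)*(8) + (-10)*(-1) = -22
C[1][2] = (-4)*(2) + (-10)*(0) = -8
= [[58, 1, 2], [-106, -22, -8]]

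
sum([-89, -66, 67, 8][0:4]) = -80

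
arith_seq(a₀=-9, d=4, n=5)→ a_0 = -9 + 0*4 = -9
a_1 = -9 + 1*4 = -5
a_2 = -9 + 2*4 = -1
...
= [-9, -5, -1, 3, 7]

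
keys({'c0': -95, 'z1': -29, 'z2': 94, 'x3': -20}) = ['c0', 'z1', 'z2', 'x3']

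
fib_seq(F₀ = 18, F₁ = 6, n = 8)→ [18, 6, 24, 30, 54, 84, 138, 222]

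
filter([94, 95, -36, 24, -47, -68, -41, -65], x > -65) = keep x where x > -65: 94✓, 95✓, -36✓, 24✓, -47✓, -68✗, -41✓, -65✗
= [94, 95, -36, 24, -47, -41]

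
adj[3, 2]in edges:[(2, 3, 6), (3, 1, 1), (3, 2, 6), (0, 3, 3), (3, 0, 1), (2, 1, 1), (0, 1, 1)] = 6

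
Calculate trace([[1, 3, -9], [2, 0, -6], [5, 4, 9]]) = diagonal: 1 + 0 + 9
= 10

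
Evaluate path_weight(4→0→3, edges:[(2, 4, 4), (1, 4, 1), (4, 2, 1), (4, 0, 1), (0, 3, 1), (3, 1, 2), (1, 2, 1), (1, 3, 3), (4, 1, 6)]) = 2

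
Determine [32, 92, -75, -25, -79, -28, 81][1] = 92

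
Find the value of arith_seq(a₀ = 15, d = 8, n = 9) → [15, 23, 31, 39, 47, 55, 63, 71, 79]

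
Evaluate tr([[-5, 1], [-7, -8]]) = diagonal: (-5) + (-8)
= -13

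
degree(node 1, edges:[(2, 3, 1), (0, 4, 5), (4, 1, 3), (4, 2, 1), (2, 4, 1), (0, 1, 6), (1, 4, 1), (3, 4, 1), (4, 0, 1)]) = incident: (4,1), (0,1), (1,4)
= 3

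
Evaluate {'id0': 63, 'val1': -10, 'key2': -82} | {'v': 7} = {'id0': 63, 'val1': -10, 'key2': -82, 'v': 7}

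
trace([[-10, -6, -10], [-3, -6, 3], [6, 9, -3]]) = -19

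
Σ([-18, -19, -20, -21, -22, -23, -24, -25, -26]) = -198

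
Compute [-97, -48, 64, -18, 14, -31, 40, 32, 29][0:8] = [-97, -48, 64, -18, 14, -31, 40, 32]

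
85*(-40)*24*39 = -3182400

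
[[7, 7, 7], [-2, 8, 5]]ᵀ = [[7, -2], [7, 8], [7, 5]]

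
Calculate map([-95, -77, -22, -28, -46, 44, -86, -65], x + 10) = [-85, -67, -12, -18, -36, 54, -76, -55]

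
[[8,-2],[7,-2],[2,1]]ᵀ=[[8, 7, 2], [-2, -2, 1]]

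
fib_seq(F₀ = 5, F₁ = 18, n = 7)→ F_2 = F_1 + F_0 = 23
F_3 = F_2 + F_1 = 41
F_4 = F_3 + F_2 = 64
...
= [5, 18, 23, 41, 64, 105, 169]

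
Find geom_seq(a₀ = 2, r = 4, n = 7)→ a_0 = 2*4^0 = 2
a_1 = 2*4^1 = 8
a_2 = 2*4^2 = 32
...
= [2, 8, 32, 128, 512, 2048, 8192]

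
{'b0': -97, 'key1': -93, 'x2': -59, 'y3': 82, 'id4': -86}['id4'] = -86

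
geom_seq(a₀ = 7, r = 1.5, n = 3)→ a_0 = 7*1.5^0 = 7.0
a_1 = 7*1.5^1 = 10.5
a_2 = 7*1.5^2 = 15.75
= [7.0, 10.5, 15.75]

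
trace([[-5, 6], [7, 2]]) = diagonal: (-5) + 2
= -3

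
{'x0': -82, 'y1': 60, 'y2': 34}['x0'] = -82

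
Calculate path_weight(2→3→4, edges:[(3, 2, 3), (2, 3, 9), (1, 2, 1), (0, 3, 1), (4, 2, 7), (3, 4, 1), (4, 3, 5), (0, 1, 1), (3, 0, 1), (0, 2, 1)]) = 10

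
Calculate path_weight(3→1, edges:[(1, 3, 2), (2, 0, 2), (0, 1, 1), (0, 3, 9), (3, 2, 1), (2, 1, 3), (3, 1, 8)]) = 8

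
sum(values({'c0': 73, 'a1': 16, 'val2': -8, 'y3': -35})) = 46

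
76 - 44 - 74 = -42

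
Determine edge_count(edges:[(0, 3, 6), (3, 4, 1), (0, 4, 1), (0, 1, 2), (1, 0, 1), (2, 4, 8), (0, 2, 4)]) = 7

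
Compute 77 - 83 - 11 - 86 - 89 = -192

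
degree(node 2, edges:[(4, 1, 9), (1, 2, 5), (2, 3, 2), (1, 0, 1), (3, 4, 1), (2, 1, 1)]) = 3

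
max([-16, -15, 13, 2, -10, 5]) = 13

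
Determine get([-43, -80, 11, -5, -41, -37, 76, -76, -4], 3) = -5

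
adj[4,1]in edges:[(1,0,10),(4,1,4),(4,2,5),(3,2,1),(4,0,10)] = 4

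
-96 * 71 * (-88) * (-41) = -24592128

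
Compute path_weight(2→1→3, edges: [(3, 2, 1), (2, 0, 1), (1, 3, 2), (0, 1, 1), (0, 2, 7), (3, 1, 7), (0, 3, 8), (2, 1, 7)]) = w(2→1)=7 + w(1→3)=2
= 9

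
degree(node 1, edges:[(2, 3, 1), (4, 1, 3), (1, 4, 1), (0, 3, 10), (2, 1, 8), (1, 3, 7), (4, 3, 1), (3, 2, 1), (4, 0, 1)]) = 4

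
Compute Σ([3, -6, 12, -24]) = -15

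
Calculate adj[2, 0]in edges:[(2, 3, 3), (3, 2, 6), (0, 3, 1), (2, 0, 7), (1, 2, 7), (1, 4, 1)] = 7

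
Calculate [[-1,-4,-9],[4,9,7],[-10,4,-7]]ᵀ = [[-1, 4, -10], [-4, 9, 4], [-9, 7, -7]]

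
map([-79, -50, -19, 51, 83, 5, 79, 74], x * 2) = [-158, -100, -38, 102, 166, 10, 158, 148]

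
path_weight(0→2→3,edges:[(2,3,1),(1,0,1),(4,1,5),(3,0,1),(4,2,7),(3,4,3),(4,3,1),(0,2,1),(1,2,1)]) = 2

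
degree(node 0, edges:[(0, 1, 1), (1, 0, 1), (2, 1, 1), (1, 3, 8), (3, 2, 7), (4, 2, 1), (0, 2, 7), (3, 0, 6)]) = incident: (0,1), (1,0), (0,2), (3,0)
= 4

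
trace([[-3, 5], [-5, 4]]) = diagonal: (-3) + 4
= 1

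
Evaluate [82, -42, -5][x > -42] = [82, -5]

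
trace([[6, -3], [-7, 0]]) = diagonal: 6 + 0
= 6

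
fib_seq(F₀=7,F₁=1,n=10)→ F_2 = F_1 + F_0 = 8
F_3 = F_2 + F_1 = 9
F_4 = F_3 + F_2 = 17
...
= [7, 1, 8, 9, 17, 26, 43, 69, 112, 181]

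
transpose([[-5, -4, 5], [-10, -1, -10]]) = [[-5, -10], [-4, -1], [5, -10]]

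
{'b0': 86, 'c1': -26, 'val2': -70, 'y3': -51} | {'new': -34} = {'b0': 86, 'c1': -26, 'val2': -70, 'y3': -51, 'new': -34}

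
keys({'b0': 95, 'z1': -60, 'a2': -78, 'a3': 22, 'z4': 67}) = ['b0', 'z1', 'a2', 'a3', 'z4']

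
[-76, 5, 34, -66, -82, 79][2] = 34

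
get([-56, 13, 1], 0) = -56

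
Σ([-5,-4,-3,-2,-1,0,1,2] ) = (-5) + (-4) + (-3) + (-2) + (-1) + 0 + 1 + 2
= -12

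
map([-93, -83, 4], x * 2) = -93*2=-186, -83*2=-166, 4*2=8
= [-186, -166, 8]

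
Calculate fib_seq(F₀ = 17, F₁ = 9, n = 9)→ [17, 9, 26, 35, 61, 96, 157, 253, 410]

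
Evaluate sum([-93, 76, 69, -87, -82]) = (-93) + 76 + 69 + (-87) + (-82)
= -117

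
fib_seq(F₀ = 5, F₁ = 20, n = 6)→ F_2 = F_1 + F_0 = 25
F_3 = F_2 + F_1 = 45
F_4 = F_3 + F_2 = 70
...
= [5, 20, 25, 45, 70, 115]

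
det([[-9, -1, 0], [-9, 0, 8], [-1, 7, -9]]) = 593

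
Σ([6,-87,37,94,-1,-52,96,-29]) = 64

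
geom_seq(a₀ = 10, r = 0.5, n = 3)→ a_0 = 10*0.5^0 = 10.0
a_1 = 10*0.5^1 = 5.0
a_2 = 10*0.5^2 = 2.5
= [10.0, 5.0, 2.5]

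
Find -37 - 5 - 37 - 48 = -127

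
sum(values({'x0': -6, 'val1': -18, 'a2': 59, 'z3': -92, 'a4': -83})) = -140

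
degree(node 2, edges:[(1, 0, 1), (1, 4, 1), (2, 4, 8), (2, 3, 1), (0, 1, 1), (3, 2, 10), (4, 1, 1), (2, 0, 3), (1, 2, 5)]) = 5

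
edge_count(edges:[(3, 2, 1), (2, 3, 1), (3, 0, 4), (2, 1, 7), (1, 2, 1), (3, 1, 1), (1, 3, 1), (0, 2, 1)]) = 8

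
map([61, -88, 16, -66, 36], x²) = [3721, 7744, 256, 4356, 1296]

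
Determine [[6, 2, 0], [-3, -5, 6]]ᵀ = [[6, -3], [2, -5], [0, 6]]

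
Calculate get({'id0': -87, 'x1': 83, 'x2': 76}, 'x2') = 76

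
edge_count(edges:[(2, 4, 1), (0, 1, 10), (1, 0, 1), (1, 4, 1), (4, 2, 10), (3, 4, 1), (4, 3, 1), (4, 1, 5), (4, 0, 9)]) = 9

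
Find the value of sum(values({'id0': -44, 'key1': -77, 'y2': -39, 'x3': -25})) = -185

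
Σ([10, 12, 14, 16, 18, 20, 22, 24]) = 10 + 12 + 14 + 16 + 18 + 20 + 22 + 24
= 136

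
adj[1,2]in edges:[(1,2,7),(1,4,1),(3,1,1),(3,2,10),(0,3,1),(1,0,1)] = 7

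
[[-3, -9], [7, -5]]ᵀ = [[-3, 7], [-9, -5]]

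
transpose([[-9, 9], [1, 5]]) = [[-9, 1], [9, 5]]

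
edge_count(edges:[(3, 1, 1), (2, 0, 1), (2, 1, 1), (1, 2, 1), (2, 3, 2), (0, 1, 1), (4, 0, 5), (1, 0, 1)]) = 8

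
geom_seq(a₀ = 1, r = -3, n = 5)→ a_0 = 1*(-3)^0 = 1
a_1 = 1*(-3)^1 = -3
a_2 = 1*(-3)^2 = 9
...
= [1, -3, 9, -27, 81]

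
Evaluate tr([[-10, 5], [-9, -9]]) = diagonal: (-10) + (-9)
= -19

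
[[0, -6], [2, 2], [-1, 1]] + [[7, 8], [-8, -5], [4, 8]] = [[7, 2], [-6, -3], [3, 9]]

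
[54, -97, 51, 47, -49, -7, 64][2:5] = [51, 47, -49]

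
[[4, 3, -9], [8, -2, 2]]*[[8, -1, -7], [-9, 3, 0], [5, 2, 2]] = [[-40, -13, -46], [92, -10, -52]]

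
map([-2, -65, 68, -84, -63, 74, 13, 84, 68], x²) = [4, 4225, 4624, 7056, 3969, 5476, 169, 7056, 4624]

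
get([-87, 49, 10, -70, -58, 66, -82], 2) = 10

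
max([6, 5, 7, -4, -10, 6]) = 7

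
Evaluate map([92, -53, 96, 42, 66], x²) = (92)²=8464, (-53)²=2809, (96)²=9216, (42)²=1764, (66)²=4356
= [8464, 2809, 9216, 1764, 4356]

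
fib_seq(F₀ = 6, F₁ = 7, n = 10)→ [6, 7, 13, 20, 33, 53, 86, 139, 225, 364]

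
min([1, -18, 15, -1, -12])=-18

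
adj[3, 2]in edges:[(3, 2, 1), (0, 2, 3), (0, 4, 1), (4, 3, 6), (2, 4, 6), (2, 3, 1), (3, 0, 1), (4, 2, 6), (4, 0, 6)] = 1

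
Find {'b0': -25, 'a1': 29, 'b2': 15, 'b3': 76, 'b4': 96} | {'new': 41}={'b0': -25, 'a1': 29, 'b2': 15, 'b3': 76, 'b4': 96, 'new': 41}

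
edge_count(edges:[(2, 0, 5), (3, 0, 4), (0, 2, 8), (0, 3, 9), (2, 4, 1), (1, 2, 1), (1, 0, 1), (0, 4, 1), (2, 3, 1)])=9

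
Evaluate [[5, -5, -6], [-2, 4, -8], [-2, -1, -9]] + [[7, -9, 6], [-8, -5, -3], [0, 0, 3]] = [[12, -14, 0], [-10, -1, -11], [-2, -1, -6]]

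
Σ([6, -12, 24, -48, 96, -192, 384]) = 258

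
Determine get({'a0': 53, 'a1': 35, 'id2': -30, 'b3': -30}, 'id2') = -30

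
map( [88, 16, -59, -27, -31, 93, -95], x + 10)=[98, 26, -49, -17, -21, 103, -85]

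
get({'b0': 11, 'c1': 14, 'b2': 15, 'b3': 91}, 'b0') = 11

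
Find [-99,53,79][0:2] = [-99, 53]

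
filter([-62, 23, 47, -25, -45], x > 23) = [47]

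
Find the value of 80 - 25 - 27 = 28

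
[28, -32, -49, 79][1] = -32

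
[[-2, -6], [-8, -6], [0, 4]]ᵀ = [[-2, -8, 0], [-6, -6, 4]]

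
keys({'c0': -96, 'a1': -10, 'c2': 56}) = ['c0', 'a1', 'c2']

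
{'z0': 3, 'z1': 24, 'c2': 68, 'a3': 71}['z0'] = 3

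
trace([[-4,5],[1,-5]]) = -9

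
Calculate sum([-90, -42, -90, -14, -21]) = (-90) + (-42) + (-90) + (-14) + (-21)
= -257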